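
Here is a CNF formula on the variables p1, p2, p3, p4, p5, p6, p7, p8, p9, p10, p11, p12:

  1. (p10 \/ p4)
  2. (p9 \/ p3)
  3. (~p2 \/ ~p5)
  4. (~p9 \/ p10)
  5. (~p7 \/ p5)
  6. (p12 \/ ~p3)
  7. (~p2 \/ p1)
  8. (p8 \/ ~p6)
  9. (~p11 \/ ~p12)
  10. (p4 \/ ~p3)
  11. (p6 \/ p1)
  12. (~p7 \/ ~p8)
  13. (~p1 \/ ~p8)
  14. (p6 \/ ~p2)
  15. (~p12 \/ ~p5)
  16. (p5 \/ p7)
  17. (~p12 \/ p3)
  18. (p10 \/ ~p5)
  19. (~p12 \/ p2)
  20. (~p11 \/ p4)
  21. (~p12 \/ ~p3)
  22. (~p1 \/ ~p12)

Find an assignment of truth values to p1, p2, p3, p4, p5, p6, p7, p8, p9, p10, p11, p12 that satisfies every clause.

p1 = True, p2 = False, p3 = False, p4 = True, p5 = True, p6 = False, p7 = True, p8 = False, p9 = True, p10 = True, p11 = True, p12 = False

Pure literal: p4 appears only positively; assign p4 = True.
Pure literal: p10 appears only positively; assign p10 = True.
Set p1 = True and propagate.
  then p8 is forced to False.
  then p6 is forced to False.
  then p2 is forced to False.
  then p12 is forced to False.
  then p3 is forced to False.
  then p9 is forced to True.
The remaining clauses are satisfied by p5 = True, p7 = True, p11 = True.
Every clause has at least one true literal under this assignment.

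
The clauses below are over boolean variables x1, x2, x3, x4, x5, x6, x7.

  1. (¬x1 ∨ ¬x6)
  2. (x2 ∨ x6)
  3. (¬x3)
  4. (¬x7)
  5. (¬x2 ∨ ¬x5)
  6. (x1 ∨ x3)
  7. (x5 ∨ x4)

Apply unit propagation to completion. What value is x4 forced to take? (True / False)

True

(¬x3) is a unit clause: x3 = False.
(¬x7) stands alone — x7 = False.
(x1 ∨ x3): since x3 = False, the clause reduces to (x1). x1 = True.
In (¬x6 ∨ ¬x1), ¬x1 is now false; ¬x6 must hold, so x6 = False.
(x2 ∨ x6) with x6 = False leaves only x2, so x2 = True.
In (¬x5 ∨ ¬x2), ¬x2 is now false; ¬x5 must hold, so x5 = False.
In (x4 ∨ x5), x5 is now false; x4 must hold, so x4 = True.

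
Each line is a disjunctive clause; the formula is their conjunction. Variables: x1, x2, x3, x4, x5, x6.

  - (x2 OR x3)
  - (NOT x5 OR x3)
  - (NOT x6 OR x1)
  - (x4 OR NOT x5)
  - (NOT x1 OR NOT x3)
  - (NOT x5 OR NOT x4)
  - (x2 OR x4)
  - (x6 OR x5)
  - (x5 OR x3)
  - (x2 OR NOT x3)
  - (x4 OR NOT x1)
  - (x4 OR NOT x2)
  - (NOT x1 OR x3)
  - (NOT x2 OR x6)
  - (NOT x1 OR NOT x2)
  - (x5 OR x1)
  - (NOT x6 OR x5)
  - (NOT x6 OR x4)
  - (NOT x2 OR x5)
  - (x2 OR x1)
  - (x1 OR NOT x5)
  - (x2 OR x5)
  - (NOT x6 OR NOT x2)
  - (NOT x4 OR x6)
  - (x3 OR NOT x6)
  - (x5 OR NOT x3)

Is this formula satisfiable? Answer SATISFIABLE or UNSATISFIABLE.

UNSATISFIABLE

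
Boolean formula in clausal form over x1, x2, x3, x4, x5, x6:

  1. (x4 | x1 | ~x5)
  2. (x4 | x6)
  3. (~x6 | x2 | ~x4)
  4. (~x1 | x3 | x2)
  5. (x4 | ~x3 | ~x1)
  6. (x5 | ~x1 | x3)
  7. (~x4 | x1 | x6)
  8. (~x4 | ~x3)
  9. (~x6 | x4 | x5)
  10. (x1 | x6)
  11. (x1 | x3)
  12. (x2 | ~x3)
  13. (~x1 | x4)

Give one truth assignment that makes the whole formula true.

x1=True, x2=True, x3=False, x4=True, x5=True, x6=False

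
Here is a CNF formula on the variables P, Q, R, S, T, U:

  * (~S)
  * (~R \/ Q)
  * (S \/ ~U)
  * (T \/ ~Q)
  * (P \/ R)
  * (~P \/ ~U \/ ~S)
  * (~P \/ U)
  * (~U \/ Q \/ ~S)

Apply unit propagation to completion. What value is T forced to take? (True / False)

(~S) is a unit clause: S = False.
In (S \/ ~U), S is now false; ~U must hold, so U = False.
(U \/ ~P): since U = False, the clause reduces to (~P). P = False.
From (R \/ P) and P = False: R = True.
From (~R \/ Q) and R = True: Q = True.
(T \/ ~Q) with Q = True leaves only T, so T = True.

True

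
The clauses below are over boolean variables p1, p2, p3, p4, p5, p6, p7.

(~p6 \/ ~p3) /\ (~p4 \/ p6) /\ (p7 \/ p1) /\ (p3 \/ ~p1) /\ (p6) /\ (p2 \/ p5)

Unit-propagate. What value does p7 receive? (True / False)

True

(p6) is a unit clause: p6 = True.
(~p6 \/ ~p3): since p6 = True, the clause reduces to (~p3). p3 = False.
(p3 \/ ~p1): since p3 = False, the clause reduces to (~p1). p1 = False.
(p1 \/ p7): since p1 = False, the clause reduces to (p7). p7 = True.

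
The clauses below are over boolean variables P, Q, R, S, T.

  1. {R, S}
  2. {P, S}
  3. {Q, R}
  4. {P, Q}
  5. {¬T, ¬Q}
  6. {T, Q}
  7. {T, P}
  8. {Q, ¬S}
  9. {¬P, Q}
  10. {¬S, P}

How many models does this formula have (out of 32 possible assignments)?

3

Satisfying assignments:
  P=T Q=T R=F S=T T=F
  P=T Q=T R=T S=F T=F
  P=T Q=T R=T S=T T=F
Count: 3.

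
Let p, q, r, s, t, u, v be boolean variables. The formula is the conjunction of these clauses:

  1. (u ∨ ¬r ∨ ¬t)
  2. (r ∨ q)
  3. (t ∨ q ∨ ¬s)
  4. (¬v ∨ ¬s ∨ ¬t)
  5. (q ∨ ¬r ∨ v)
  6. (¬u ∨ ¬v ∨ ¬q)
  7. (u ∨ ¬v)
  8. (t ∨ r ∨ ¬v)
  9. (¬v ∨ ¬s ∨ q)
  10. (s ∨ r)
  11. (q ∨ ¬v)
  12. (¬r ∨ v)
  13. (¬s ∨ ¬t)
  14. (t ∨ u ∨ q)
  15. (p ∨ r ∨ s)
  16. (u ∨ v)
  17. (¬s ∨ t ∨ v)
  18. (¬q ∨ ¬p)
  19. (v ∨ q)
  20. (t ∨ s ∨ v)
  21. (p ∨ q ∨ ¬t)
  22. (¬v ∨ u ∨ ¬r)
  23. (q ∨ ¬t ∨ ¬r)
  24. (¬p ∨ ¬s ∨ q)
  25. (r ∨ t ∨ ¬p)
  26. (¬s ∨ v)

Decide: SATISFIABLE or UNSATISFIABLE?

v = True:
  propagation gives u=True, q=False; an empty clause results — contradiction.
v = False:
  propagation gives r=False, q=True, s=True; an empty clause results — contradiction.
Every branch closes, so no satisfying assignment exists.

UNSATISFIABLE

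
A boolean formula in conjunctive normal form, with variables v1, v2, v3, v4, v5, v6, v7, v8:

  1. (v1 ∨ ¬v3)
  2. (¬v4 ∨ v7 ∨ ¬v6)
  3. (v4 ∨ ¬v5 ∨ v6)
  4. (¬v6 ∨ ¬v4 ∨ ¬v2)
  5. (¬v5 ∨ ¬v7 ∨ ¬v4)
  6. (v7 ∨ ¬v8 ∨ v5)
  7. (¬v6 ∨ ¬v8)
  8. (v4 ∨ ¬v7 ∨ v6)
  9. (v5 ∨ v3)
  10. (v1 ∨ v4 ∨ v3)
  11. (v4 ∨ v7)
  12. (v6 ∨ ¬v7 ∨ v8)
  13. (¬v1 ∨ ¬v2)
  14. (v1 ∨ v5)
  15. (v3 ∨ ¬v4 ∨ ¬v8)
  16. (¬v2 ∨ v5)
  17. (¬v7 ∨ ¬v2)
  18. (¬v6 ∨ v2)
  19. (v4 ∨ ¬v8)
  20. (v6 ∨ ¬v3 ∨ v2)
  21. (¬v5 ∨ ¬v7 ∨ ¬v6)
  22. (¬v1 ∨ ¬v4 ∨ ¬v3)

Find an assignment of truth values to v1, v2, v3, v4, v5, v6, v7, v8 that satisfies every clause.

v1=0, v2=1, v3=0, v4=1, v5=1, v6=0, v7=0, v8=0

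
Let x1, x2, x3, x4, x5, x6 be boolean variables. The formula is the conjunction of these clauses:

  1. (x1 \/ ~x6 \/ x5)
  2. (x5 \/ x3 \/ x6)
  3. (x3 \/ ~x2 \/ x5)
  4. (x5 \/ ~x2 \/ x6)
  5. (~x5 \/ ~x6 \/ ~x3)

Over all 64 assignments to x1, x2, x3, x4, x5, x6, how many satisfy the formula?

34

Case analysis on x5 and x6:
  x5=T, x6=T: forces x3=F; x1, x2, x4 free → 2^3 = 8.
  x5=T, x6=F: x1, x2, x3, x4 free → 2^4 = 16.
  x5=F, x6=T: x4 free; 3 ways for (x1,x2,x3) × 2^1 = 6.
  x5=F, x6=F: remaining (x1,x2,x3,x4) ∈ {(F,F,T,F); (F,F,T,T); (T,F,T,F); (T,F,T,T)} — 4.
Total: 8 + 16 + 6 + 4 = 34.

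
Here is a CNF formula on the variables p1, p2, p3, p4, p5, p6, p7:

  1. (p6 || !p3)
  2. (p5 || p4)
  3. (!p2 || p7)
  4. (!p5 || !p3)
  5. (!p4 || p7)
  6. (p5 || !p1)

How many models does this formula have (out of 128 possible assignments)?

Case analysis on p5 and p3:
  p5=1, p3=1: a clause becomes empty — 0.
  p5=1, p3=0: p1, p6 free; 5 ways for (p2,p4,p7) × 2^2 = 20.
  p5=0, p3=1: remaining (p1,p2,p4,p6,p7) ∈ {(0,0,1,1,1); (0,1,1,1,1)} — 2.
  p5=0, p3=0: remaining (p1,p2,p4,p6,p7) ∈ {(0,0,1,0,1); (0,0,1,1,1); (0,1,1,0,1); (0,1,1,1,1)} — 4.
Total: 0 + 20 + 2 + 4 = 26.

26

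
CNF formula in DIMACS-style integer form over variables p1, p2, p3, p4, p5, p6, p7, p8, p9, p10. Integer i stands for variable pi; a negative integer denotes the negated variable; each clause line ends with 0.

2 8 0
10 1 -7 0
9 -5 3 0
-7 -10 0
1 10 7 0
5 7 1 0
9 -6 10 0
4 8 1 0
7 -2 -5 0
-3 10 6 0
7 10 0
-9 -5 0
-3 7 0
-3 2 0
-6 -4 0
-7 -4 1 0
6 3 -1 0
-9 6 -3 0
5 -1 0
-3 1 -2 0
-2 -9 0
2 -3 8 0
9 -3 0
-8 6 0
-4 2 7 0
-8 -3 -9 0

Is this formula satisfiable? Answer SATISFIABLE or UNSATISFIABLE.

p3 = True:
  propagation gives p7=True, p10=False, p1=True, p6=True; an empty clause results — contradiction.
p3 = False:
  p7 = True:
    propagation gives p10=False, p1=True, p6=True, p9=True; an empty clause results — contradiction.
  p7 = False:
    p5 = True:
      propagation gives p9=True; contradiction.
    p5 = False:
      propagation gives p1=True; contradiction.
Every branch closes, so no satisfying assignment exists.

UNSATISFIABLE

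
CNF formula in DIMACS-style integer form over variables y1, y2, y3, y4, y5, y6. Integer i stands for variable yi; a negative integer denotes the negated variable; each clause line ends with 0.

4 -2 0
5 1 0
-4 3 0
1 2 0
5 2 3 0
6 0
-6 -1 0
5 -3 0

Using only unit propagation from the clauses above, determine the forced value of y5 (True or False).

True

(y6) stands alone — y6 = True.
From (~y1 | ~y6) and y6 = True: y1 = False.
In (y5 | y1), y1 is now false; y5 must hold, so y5 = True.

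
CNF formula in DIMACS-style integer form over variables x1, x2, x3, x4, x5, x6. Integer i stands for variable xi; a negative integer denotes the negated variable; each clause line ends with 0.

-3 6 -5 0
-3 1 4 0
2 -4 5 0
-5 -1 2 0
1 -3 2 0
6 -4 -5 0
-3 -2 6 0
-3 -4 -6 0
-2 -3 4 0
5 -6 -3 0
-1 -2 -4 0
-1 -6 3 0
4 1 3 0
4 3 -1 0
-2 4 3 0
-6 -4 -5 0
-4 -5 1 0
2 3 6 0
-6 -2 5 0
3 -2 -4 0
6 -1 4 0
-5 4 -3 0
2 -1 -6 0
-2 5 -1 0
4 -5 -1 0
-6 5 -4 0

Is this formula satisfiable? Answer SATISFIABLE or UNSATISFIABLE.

x4 = True:
  x6 = True:
    propagation gives x3=False, x1=False, x5=False; an empty clause results — contradiction.
  x6 = False:
    propagation gives x5=False, x2=True, x3=False; an empty clause results — contradiction.
x4 = False:
  x3 = True:
    propagation gives x1=True, x2=False, x5=False, x6=False; an empty clause results — contradiction.
  x3 = False:
    propagation gives x1=True; an empty clause results — contradiction.
Every branch closes, so no satisfying assignment exists.

UNSATISFIABLE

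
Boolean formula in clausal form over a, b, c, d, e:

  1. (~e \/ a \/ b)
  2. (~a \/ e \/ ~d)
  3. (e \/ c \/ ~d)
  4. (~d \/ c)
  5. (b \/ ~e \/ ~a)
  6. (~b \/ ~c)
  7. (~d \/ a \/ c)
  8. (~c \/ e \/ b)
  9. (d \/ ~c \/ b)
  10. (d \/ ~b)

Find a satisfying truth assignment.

a = F  b = F  c = F  d = F  e = F

Check each clause:
  1. (b \/ ~e \/ a) — ~e is true.
  2. (e \/ ~a \/ ~d) — ~d is true.
  3. (c \/ e \/ ~d) — ~d is true.
  4. (c \/ ~d) — ~d is true.
  5. (b \/ ~a \/ ~e) — ~e is true.
  6. (~c \/ ~b) — ~c is true.
  7. (c \/ ~d \/ a) — ~d is true.
  8. (b \/ e \/ ~c) — ~c is true.
  9. (b \/ d \/ ~c) — ~c is true.
  10. (d \/ ~b) — ~b is true.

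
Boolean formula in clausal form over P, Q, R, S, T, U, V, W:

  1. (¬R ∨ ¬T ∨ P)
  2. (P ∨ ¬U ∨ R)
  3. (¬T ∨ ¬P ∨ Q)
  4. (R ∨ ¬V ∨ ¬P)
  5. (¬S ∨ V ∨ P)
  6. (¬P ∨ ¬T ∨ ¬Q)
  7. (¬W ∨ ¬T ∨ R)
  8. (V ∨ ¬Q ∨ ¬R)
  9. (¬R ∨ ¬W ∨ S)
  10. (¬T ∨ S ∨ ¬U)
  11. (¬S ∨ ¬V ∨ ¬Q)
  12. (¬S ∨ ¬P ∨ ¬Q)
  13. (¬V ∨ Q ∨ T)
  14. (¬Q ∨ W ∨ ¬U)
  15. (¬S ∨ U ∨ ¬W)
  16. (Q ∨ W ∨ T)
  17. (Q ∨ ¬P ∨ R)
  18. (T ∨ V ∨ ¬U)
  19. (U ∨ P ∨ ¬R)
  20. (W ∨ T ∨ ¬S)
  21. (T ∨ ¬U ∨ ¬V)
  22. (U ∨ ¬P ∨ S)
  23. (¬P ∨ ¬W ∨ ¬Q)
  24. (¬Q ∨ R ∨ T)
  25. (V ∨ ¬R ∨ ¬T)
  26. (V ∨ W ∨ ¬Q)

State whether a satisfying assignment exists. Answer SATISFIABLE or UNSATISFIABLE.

Branch on P: take P = False.
Try Q = False.
The remaining clauses are satisfied by R = False, S = False, T = False, U = False, V = False, W = True.
So P = F  Q = F  R = F  S = F  T = F  U = F  V = F  W = T is a satisfying assignment.

SATISFIABLE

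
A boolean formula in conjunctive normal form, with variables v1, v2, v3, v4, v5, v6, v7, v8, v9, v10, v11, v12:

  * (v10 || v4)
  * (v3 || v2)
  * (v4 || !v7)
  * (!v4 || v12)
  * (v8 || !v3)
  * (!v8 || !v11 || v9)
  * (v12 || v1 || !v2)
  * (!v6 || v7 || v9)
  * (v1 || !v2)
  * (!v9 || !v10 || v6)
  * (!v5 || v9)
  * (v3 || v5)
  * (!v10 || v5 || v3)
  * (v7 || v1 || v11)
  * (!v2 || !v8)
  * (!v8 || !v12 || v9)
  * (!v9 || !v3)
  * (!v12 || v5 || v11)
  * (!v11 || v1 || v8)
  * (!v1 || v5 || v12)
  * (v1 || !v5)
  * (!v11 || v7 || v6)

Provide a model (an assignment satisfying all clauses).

v1 = True, v2 = True, v3 = False, v4 = True, v5 = True, v6 = True, v7 = False, v8 = False, v9 = True, v10 = True, v11 = True, v12 = True

Try v1 = True.
Try v2 = True.
  then v8 is forced to False.
  then v3 is forced to False.
  then v5 is forced to True.
  then v9 is forced to True.
The remaining clauses are satisfied by v4 = True, v6 = True, v7 = False, v10 = True, v11 = True, v12 = True.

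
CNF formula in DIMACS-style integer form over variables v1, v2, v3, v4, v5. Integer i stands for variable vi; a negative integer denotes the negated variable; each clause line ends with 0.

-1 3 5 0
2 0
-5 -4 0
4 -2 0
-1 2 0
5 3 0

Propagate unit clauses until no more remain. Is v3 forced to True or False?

True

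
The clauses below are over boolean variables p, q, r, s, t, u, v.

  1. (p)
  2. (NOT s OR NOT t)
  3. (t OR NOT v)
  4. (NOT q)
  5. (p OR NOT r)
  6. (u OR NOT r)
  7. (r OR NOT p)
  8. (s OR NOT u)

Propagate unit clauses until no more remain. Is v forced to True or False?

False

(p) is a unit clause: p = True.
(NOT q) is a unit clause: q = False.
(NOT p OR r): since p = True, the clause reduces to (r). r = True.
(u OR NOT r): since r = True, the clause reduces to (u). u = True.
(NOT u OR s): since u = True, the clause reduces to (s). s = True.
(NOT s OR NOT t) with s = True leaves only NOT t, so t = False.
(t OR NOT v) with t = False leaves only NOT v, so v = False.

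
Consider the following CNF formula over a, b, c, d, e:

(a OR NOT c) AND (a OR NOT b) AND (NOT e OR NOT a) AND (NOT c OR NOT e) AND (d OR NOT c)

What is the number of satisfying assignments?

Case analysis on a and c:
  a=1, c=1: remaining (b,d,e) ∈ {(0,1,0); (1,1,0)} — 2.
  a=1, c=0: remaining (b,d,e) ∈ {(0,0,0); (0,1,0); (1,0,0); (1,1,0)} — 4.
  a=0, c=1: a clause becomes empty — 0.
  a=0, c=0: remaining (b,d,e) ∈ {(0,0,0); (0,0,1); (0,1,0); (0,1,1)} — 4.
Total: 2 + 4 + 0 + 4 = 10.

10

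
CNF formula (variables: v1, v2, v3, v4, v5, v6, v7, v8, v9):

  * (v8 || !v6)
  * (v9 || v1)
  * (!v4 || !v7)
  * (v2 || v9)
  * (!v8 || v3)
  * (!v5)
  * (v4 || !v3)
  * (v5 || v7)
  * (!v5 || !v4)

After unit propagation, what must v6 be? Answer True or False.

(!v5) is a unit clause: v5 = False.
In (v7 || v5), v5 is now false; v7 must hold, so v7 = True.
In (!v4 || !v7), !v7 is now false; !v4 must hold, so v4 = False.
(!v3 || v4) with v4 = False leaves only !v3, so v3 = False.
In (v3 || !v8), v3 is now false; !v8 must hold, so v8 = False.
(!v6 || v8): since v8 = False, the clause reduces to (!v6). v6 = False.

False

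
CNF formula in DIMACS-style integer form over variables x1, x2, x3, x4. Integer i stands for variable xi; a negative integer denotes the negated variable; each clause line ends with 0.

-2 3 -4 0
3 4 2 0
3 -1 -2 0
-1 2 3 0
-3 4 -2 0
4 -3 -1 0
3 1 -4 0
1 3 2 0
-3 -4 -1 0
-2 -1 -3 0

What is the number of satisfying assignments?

Satisfying assignments:
  x1=F x2=F x3=T x4=F
  x1=F x2=F x3=T x4=T
  x1=F x2=T x3=F x4=F
  x1=F x2=T x3=T x4=T
That's 4 in total.

4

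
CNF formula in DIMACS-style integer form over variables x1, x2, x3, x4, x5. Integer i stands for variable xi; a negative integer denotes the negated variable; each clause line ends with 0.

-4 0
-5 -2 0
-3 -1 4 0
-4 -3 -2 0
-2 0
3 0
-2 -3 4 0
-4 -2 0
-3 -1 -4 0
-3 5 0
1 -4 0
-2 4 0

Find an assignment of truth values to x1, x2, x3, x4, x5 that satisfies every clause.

x1=F, x2=F, x3=T, x4=F, x5=T

The clause (!x4) is unit: x4 must be False.
(!x2) is a unit clause, so x2 = False.
Unit propagation: (x3) forces x3 = True.
Unit propagation: (!x1) forces x1 = False.
The clause (x5) is unit: x5 must be True.
Every clause has at least one true literal under this assignment.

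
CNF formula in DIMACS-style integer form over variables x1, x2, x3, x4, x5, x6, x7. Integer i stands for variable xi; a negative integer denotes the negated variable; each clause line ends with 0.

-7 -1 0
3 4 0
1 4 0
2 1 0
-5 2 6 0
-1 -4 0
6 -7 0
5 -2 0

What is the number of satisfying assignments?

11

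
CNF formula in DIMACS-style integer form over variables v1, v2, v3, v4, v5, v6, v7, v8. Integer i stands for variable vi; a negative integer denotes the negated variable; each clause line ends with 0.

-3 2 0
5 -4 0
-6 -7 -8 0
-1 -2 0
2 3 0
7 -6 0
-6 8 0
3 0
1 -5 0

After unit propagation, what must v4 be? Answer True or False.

False

(v3) is a unit clause: v3 = True.
(~v3 | v2) with v3 = True leaves only v2, so v2 = True.
From (~v2 | ~v1) and v2 = True: v1 = False.
(~v5 | v1) with v1 = False leaves only ~v5, so v5 = False.
In (~v4 | v5), v5 is now false; ~v4 must hold, so v4 = False.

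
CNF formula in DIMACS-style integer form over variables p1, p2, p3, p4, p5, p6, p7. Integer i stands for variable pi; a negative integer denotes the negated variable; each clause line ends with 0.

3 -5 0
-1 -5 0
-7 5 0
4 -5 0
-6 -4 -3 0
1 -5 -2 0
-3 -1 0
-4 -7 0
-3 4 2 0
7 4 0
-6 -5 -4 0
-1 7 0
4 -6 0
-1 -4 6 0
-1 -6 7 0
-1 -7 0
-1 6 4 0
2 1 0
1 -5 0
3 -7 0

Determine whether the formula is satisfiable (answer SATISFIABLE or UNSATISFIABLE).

Set p1 = False and propagate.
  then p2 is forced to True.
  then p5 is forced to False.
  then p7 is forced to False.
  then p4 is forced to True.
The remaining clauses are satisfied by p3 = False, p6 = True.
So p1 = 0, p2 = 1, p3 = 0, p4 = 1, p5 = 0, p6 = 1, p7 = 0 is a satisfying assignment.

SATISFIABLE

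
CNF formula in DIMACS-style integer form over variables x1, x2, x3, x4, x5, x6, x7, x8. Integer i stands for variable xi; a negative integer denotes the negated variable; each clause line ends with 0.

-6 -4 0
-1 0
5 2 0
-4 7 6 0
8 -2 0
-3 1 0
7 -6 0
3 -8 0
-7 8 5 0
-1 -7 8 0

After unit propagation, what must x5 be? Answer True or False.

Unit clause (¬x1) sets x1 = False.
(¬x3 ∨ x1): since x1 = False, the clause reduces to (¬x3). x3 = False.
(¬x8 ∨ x3) with x3 = False leaves only ¬x8, so x8 = False.
From (¬x2 ∨ x8) and x8 = False: x2 = False.
(x2 ∨ x5): since x2 = False, the clause reduces to (x5). x5 = True.

True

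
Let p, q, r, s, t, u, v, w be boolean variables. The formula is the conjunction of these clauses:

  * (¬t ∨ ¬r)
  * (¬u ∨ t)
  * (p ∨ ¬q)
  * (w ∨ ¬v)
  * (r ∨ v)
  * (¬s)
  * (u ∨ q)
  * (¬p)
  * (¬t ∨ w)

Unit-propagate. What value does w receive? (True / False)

True

(¬s) stands alone — s = False.
(¬p) is a unit clause: p = False.
(p ∨ ¬q): since p = False, the clause reduces to (¬q). q = False.
In (u ∨ q), q is now false; u must hold, so u = True.
In (t ∨ ¬u), ¬u is now false; t must hold, so t = True.
From (¬r ∨ ¬t) and t = True: r = False.
From (v ∨ r) and r = False: v = True.
In (¬v ∨ w), ¬v is now false; w must hold, so w = True.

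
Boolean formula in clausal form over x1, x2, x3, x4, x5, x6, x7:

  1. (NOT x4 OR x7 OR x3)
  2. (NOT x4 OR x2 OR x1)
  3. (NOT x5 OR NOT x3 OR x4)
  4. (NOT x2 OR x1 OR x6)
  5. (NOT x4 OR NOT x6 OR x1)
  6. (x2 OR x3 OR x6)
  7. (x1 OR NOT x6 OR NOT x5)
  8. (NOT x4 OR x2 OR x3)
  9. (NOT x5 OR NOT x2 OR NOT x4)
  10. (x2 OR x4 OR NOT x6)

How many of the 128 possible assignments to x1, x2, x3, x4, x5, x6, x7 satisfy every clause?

34

Case analysis on x4 and x2:
  x4=T, x2=T: x6 free; 3 ways for (x1,x3,x5,x7) × 2^1 = 6.
  x4=T, x2=F: forces x1=T; x3=T; x5, x6, x7 free → 2^3 = 8.
  x4=F, x2=T: x7 free; 8 ways for (x1,x3,x5,x6) × 2^1 = 16.
  x4=F, x2=F: remaining (x1,x3,x5,x6,x7) ∈ {(F,T,F,F,F); (F,T,F,F,T); (T,T,F,F,F); (T,T,F,F,T)} — 4.
Total: 6 + 8 + 16 + 4 = 34.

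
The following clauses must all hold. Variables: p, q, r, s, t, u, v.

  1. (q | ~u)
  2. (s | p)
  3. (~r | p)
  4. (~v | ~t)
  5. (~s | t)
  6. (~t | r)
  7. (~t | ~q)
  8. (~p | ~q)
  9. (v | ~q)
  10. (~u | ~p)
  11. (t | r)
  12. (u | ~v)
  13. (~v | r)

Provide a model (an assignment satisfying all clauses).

p = True, q = False, r = True, s = True, t = True, u = False, v = False

Try p = True.
  then q is forced to False.
  then u is forced to False.
  then v is forced to False.
Branch on r: take r = True.
For the remaining variables, s = True, t = True works.
Every clause has at least one true literal under this assignment.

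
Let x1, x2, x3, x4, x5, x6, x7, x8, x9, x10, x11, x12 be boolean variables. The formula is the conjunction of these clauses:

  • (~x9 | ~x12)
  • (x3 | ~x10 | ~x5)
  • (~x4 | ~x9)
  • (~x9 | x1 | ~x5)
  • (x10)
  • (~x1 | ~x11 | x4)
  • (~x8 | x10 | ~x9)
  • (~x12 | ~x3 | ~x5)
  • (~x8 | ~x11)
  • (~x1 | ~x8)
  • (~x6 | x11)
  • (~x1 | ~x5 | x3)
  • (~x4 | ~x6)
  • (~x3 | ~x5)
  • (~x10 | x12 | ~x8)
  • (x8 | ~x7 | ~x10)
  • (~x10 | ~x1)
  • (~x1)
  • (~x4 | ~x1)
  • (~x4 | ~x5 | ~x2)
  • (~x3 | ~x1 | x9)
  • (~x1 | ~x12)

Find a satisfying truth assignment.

The clause (x10) is unit: x10 must be True.
Unit propagation: (~x1) forces x1 = False.
x2 occurs only negated in the remaining clauses — set x2 = False.
x4 occurs only negated in the remaining clauses — set x4 = False.
Set x3 = False and propagate.
  then x5 is forced to False.
Branch on x6: take x6 = True.
  then x11 is forced to True.
  then x8 is forced to False.
  then x7 is forced to False.
Branch on x9: take x9 = False.
x12 is now unconstrained; take x12 = False.
Every clause has at least one true literal under this assignment.

x1 = False, x2 = False, x3 = False, x4 = False, x5 = False, x6 = True, x7 = False, x8 = False, x9 = False, x10 = True, x11 = True, x12 = False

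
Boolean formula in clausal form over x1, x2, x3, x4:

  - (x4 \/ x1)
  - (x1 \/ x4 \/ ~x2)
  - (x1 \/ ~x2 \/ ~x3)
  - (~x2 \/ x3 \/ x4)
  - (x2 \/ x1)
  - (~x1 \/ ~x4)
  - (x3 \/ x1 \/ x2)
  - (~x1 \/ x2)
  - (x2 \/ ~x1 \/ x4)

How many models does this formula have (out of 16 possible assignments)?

Satisfying assignments:
  x1=F x2=T x3=F x4=T
  x1=T x2=T x3=T x4=F
That's 2 in total.

2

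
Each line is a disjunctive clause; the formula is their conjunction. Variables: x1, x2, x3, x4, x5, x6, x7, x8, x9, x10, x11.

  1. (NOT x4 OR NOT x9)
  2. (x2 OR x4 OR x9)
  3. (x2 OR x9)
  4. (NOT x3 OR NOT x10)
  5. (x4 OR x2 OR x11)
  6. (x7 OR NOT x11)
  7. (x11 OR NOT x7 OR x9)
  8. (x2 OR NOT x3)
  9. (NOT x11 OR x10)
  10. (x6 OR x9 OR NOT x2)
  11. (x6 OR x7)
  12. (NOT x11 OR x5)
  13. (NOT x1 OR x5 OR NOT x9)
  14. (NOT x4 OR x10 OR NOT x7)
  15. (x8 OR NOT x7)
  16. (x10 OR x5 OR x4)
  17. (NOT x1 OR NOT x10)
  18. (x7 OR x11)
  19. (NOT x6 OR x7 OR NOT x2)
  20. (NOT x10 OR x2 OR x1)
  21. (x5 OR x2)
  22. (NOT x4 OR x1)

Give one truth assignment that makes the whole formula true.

x3 occurs only negated in the remaining clauses — set x3 = False.
x8 occurs only positively in the remaining clauses — set x8 = True.
Branch on x1: take x1 = False.
  then x4 is forced to False.
Set x2 = True and propagate.
Set x5 = False and propagate.
  then x11 is forced to False.
  then x10 is forced to True.
  then x7 is forced to True.
  then x9 is forced to True.
x6 is now unconstrained; take x6 = False.
Check each clause:
  1. (NOT x4 OR NOT x9) — NOT x4 is true.
  2. (x9 OR x4 OR x2) — x9 is true.
  3. (x2 OR x9) — x9 is true.
  4. (NOT x10 OR NOT x3) — NOT x3 is true.
  5. (x11 OR x2 OR x4) — x2 is true.
  6. (x7 OR NOT x11) — NOT x11 is true.
  7. (x9 OR x11 OR NOT x7) — x9 is true.
  8. (x2 OR NOT x3) — x2 is true.
  9. (NOT x11 OR x10) — x10 is true.
  10. (NOT x2 OR x6 OR x9) — x9 is true.
  11. (x7 OR x6) — x7 is true.
  12. (x5 OR NOT x11) — NOT x11 is true.
  13. (x5 OR NOT x1 OR NOT x9) — NOT x1 is true.
  14. (x10 OR NOT x7 OR NOT x4) — x10 is true.
  15. (NOT x7 OR x8) — x8 is true.
  16. (x10 OR x5 OR x4) — x10 is true.
  17. (NOT x10 OR NOT x1) — NOT x1 is true.
  18. (x11 OR x7) — x7 is true.
  19. (NOT x2 OR NOT x6 OR x7) — NOT x6 is true.
  20. (x2 OR NOT x10 OR x1) — x2 is true.
  21. (x2 OR x5) — x2 is true.
  22. (NOT x4 OR x1) — NOT x4 is true.

x1 = F, x2 = T, x3 = F, x4 = F, x5 = F, x6 = F, x7 = T, x8 = T, x9 = T, x10 = T, x11 = F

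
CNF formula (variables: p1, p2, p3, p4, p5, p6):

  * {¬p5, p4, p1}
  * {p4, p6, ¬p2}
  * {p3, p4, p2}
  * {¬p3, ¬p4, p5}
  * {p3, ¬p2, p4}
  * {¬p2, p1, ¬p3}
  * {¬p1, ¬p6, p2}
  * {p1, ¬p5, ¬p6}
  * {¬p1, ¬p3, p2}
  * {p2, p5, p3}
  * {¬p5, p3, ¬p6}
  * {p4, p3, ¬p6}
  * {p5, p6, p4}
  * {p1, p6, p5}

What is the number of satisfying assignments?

13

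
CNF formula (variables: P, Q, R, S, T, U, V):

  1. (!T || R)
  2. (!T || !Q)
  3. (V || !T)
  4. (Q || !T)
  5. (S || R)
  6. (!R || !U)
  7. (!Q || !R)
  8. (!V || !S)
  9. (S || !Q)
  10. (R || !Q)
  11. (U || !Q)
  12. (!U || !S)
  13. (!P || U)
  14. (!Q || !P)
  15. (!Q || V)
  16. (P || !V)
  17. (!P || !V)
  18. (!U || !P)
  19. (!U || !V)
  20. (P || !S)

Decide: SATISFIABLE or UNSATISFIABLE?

T occurs only negated in the remaining clauses — set T = False.
Set P = False and propagate.
  then V is forced to False.
  then Q is forced to False.
  then S is forced to False.
  then R is forced to True.
  then U is forced to False.
Every clause has at least one true literal under this assignment.
So P=False, Q=False, R=True, S=False, T=False, U=False, V=False is a satisfying assignment.

SATISFIABLE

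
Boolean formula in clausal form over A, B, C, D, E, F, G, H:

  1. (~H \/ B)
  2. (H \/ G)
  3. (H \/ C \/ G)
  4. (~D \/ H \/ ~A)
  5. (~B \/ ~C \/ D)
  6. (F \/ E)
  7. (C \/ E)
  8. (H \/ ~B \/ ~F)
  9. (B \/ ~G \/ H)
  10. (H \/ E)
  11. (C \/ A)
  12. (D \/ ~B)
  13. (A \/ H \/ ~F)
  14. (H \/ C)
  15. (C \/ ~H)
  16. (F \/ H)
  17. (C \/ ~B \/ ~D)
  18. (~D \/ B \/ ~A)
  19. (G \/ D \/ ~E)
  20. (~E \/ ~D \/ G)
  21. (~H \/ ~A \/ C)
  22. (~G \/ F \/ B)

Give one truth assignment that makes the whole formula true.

A=F  B=T  C=T  D=T  E=T  F=T  G=T  H=T

Check each clause:
  1. (B \/ ~H) — B is true.
  2. (H \/ G) — H is true.
  3. (C \/ H \/ G) — H is true.
  4. (H \/ ~A \/ ~D) — H is true.
  5. (~C \/ ~B \/ D) — D is true.
  6. (F \/ E) — E is true.
  7. (E \/ C) — C is true.
  8. (H \/ ~F \/ ~B) — H is true.
  9. (H \/ B \/ ~G) — H is true.
  10. (E \/ H) — H is true.
  11. (C \/ A) — C is true.
  12. (~B \/ D) — D is true.
  13. (A \/ H \/ ~F) — H is true.
  14. (C \/ H) — H is true.
  15. (C \/ ~H) — C is true.
  16. (H \/ F) — H is true.
  17. (~B \/ ~D \/ C) — C is true.
  18. (~D \/ ~A \/ B) — B is true.
  19. (G \/ D \/ ~E) — D is true.
  20. (~D \/ ~E \/ G) — G is true.
  21. (~A \/ C \/ ~H) — C is true.
  22. (~G \/ B \/ F) — B is true.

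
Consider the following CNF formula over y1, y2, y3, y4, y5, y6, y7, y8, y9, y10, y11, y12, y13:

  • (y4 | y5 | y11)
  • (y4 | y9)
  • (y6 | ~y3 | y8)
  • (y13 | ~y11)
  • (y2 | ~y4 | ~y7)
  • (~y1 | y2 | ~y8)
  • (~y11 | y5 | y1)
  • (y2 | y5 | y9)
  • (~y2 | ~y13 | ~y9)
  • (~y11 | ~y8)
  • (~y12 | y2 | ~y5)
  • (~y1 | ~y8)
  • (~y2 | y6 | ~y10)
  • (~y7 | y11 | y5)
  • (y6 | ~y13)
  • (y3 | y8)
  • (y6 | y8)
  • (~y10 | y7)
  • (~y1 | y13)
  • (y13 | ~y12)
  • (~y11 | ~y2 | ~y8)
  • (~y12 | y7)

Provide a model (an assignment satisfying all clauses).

y1=T, y2=F, y3=T, y4=T, y5=F, y6=T, y7=F, y8=F, y9=T, y10=F, y11=F, y12=F, y13=T

Check each clause:
  1. (y11 | y4 | y5) — y4 is true.
  2. (y9 | y4) — y9 is true.
  3. (y8 | y6 | ~y3) — y6 is true.
  4. (~y11 | y13) — y13 is true.
  5. (~y4 | ~y7 | y2) — ~y7 is true.
  6. (y2 | ~y1 | ~y8) — ~y8 is true.
  7. (y1 | y5 | ~y11) — y1 is true.
  8. (y2 | y9 | y5) — y9 is true.
  9. (~y2 | ~y9 | ~y13) — ~y2 is true.
  10. (~y8 | ~y11) — ~y8 is true.
  11. (~y12 | y2 | ~y5) — ~y5 is true.
  12. (~y8 | ~y1) — ~y8 is true.
  13. (~y2 | y6 | ~y10) — ~y2 is true.
  14. (y5 | ~y7 | y11) — ~y7 is true.
  15. (y6 | ~y13) — y6 is true.
  16. (y8 | y3) — y3 is true.
  17. (y6 | y8) — y6 is true.
  18. (y7 | ~y10) — ~y10 is true.
  19. (~y1 | y13) — y13 is true.
  20. (y13 | ~y12) — ~y12 is true.
  21. (~y2 | ~y11 | ~y8) — ~y8 is true.
  22. (y7 | ~y12) — ~y12 is true.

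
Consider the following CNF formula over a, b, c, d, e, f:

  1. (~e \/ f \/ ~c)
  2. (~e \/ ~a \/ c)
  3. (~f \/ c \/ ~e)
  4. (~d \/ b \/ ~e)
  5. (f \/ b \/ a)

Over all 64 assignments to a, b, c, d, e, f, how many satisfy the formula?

36

Split on e, then c.
  e=T, c=T: a free; 3 ways for (b,d,f) × 2^1 = 6.
  e=T, c=F: remaining (a,b,d,f) ∈ {(F,T,F,F); (F,T,T,F)} — 2.
  e=F, c=T: d free; 7 ways for (a,b,f) × 2^1 = 14.
  e=F, c=F: d free; 7 ways for (a,b,f) × 2^1 = 14.
Total: 6 + 2 + 14 + 14 = 36.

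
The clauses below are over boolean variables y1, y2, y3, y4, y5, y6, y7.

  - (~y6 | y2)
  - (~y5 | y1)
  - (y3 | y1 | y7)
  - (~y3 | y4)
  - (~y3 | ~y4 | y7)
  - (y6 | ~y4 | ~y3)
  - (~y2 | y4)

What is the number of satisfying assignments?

23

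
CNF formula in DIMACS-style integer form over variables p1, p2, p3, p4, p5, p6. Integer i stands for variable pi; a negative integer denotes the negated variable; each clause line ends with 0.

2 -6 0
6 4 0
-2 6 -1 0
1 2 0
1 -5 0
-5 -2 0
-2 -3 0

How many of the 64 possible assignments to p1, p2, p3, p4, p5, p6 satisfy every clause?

Case analysis on p2 and p1:
  p2=1, p1=1: remaining (p3,p4,p5,p6) ∈ {(0,0,0,1); (0,1,0,1)} — 2.
  p2=1, p1=0: remaining (p3,p4,p5,p6) ∈ {(0,0,0,1); (0,1,0,0); (0,1,0,1)} — 3.
  p2=0, p1=1: remaining (p3,p4,p5,p6) ∈ {(0,1,0,0); (0,1,1,0); (1,1,0,0); (1,1,1,0)} — 4.
  p2=0, p1=0: a clause becomes empty — 0.
Total: 2 + 3 + 4 + 0 = 9.

9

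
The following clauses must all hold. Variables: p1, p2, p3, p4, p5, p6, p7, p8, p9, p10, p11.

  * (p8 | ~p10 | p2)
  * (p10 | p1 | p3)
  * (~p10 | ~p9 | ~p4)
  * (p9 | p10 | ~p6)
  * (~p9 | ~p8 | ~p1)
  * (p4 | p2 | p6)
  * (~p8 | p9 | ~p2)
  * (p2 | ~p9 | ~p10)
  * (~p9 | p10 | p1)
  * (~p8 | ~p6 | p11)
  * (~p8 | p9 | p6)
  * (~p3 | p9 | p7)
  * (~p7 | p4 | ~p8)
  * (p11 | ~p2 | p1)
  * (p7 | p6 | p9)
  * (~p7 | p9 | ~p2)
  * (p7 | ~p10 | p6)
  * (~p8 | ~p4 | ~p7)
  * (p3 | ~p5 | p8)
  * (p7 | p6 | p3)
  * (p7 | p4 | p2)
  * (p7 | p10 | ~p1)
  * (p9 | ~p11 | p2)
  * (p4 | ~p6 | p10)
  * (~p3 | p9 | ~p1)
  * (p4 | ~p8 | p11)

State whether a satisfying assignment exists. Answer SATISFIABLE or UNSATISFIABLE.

SATISFIABLE

p5 occurs only negated in the remaining clauses — set p5 = False.
Try p1 = True.
The remaining clauses are satisfied by p2 = False, p3 = True, p4 = True, p6 = True, p7 = True, p8 = False, p9 = True, p10 = False, p11 = False.
So p1=T, p2=F, p3=T, p4=T, p5=F, p6=T, p7=T, p8=F, p9=T, p10=F, p11=F is a satisfying assignment.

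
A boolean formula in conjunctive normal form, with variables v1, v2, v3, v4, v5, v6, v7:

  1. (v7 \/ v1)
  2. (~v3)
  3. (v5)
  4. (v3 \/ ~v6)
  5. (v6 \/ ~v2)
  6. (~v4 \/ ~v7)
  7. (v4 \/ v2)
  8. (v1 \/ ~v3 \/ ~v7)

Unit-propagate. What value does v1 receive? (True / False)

Unit clause (~v3) sets v3 = False.
(v5) stands alone — v5 = True.
In (~v6 \/ v3), v3 is now false; ~v6 must hold, so v6 = False.
In (v6 \/ ~v2), v6 is now false; ~v2 must hold, so v2 = False.
In (v4 \/ v2), v2 is now false; v4 must hold, so v4 = True.
From (~v4 \/ ~v7) and v4 = True: v7 = False.
In (v7 \/ v1), v7 is now false; v1 must hold, so v1 = True.

True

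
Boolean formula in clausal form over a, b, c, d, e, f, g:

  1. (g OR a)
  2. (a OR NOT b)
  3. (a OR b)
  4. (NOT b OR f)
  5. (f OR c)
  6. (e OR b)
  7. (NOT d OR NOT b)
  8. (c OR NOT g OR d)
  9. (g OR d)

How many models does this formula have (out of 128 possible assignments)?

Case analysis on b and a:
  b=T, a=T: remaining (c,d,e,f,g) ∈ {(T,F,F,T,T); (T,F,T,T,T)} — 2.
  b=T, a=F: a clause becomes empty — 0.
  b=F, a=T: 8 of the 32 assignments to (c,d,e,f,g) work.
  b=F, a=F: a clause becomes empty — 0.
Total: 2 + 0 + 8 + 0 = 10.

10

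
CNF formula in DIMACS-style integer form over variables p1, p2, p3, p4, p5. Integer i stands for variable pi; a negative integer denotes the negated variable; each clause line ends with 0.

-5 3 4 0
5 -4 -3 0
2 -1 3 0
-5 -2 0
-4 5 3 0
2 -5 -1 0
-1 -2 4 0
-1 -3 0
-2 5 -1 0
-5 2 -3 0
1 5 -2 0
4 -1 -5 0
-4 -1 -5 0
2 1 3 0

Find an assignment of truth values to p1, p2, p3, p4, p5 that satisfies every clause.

p1=False, p2=False, p3=True, p4=False, p5=False

Try p1 = False.
Set p2 = False and propagate.
  then p3 is forced to True.
  then p5 is forced to False.
  then p4 is forced to False.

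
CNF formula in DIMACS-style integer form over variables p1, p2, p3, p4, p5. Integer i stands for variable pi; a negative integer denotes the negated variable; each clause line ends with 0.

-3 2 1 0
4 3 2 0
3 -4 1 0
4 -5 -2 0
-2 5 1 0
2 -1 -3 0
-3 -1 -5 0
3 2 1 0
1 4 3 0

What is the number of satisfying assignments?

8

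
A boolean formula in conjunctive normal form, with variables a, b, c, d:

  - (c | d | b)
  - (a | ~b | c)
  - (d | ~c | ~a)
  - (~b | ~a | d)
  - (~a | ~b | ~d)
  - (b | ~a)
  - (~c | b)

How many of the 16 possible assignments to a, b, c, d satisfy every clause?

3

Satisfying assignments:
  a=F b=F c=F d=T
  a=F b=T c=T d=F
  a=F b=T c=T d=T
That's 3 in total.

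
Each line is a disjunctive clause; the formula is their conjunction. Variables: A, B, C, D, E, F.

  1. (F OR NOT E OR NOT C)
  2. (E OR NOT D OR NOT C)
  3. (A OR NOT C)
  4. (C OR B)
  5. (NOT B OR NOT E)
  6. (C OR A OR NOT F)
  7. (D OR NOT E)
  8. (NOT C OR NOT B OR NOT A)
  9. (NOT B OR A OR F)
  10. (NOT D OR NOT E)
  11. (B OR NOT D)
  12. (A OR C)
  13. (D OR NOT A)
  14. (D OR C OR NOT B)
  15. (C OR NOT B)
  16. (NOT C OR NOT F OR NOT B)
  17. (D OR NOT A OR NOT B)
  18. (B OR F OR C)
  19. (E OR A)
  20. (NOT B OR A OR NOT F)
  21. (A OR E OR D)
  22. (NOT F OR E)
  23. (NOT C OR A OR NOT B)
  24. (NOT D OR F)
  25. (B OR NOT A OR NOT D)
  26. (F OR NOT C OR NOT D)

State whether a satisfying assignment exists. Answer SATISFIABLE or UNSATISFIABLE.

UNSATISFIABLE

B = True:
  propagation gives E=False, C=True, D=False, A=True; an empty clause results — contradiction.
B = False:
  propagation gives C=True, A=True, D=False; an empty clause results — contradiction.
Every branch closes, so no satisfying assignment exists.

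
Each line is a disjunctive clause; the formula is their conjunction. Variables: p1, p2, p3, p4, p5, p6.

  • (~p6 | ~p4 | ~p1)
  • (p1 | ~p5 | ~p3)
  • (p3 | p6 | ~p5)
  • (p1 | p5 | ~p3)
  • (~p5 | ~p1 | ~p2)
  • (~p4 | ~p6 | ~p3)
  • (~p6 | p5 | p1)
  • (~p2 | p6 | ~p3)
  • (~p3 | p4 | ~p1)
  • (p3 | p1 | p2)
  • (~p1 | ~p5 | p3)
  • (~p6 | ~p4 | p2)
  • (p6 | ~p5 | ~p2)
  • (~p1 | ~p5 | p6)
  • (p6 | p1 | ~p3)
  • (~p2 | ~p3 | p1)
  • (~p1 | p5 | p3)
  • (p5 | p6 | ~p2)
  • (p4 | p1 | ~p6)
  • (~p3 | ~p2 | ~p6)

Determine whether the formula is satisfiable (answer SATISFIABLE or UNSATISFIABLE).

Branch on p1: take p1 = False.
Set p2 = True and propagate.
  then p3 is forced to False.
For the remaining variables, p4 = True, p5 = True, p6 = True works.
Every clause has at least one true literal under this assignment.
So p1=False, p2=True, p3=False, p4=True, p5=True, p6=True is a satisfying assignment.

SATISFIABLE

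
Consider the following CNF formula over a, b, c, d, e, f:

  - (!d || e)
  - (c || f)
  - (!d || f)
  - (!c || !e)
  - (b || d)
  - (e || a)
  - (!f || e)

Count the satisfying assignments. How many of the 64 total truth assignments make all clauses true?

7

Case analysis on e and d:
  e=T, d=T: remaining (a,b,c,f) ∈ {(F,F,F,T); (F,T,F,T); (T,F,F,T); (T,T,F,T)} — 4.
  e=T, d=F: remaining (a,b,c,f) ∈ {(F,T,F,T); (T,T,F,T)} — 2.
  e=F, d=T: a clause becomes empty — 0.
  e=F, d=F: remaining (a,b,c,f) ∈ {(T,T,T,F)} — 1.
Total: 4 + 2 + 0 + 1 = 7.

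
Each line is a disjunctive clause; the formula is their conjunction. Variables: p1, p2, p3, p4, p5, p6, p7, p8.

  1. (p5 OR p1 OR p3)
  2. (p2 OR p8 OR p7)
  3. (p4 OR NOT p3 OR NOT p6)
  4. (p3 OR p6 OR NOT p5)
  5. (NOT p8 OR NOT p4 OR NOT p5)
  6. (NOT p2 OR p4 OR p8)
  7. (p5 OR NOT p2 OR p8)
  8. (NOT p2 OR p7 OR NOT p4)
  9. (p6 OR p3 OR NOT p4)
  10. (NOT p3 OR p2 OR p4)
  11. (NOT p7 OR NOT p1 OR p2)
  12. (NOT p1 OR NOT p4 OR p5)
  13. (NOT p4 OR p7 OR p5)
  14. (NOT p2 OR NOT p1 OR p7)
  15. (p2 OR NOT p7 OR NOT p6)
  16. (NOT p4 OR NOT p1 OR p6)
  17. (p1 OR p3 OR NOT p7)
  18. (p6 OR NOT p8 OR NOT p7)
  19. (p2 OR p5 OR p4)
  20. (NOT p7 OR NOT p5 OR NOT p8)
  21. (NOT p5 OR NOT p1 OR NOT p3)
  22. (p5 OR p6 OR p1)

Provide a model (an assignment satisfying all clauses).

Branch on p1: take p1 = False.
Set p2 = True and propagate.
Set p3 = True and propagate.
For the remaining variables, p4 = True, p5 = True, p6 = True, p7 = True, p8 = False works.
Every clause has at least one true literal under this assignment.

p1=False, p2=True, p3=True, p4=True, p5=True, p6=True, p7=True, p8=False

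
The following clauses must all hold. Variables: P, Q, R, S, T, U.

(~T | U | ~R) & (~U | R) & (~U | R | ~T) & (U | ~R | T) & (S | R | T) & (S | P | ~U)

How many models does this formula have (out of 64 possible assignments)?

Split on R, then U.
  R=1, U=1: Q, T free; 3 ways for (P,S) × 2^2 = 12.
  R=1, U=0: a clause becomes empty — 0.
  R=0, U=1: a clause becomes empty — 0.
  R=0, U=0: P, Q free; 3 ways for (S,T) × 2^2 = 12.
Total: 12 + 0 + 0 + 12 = 24.

24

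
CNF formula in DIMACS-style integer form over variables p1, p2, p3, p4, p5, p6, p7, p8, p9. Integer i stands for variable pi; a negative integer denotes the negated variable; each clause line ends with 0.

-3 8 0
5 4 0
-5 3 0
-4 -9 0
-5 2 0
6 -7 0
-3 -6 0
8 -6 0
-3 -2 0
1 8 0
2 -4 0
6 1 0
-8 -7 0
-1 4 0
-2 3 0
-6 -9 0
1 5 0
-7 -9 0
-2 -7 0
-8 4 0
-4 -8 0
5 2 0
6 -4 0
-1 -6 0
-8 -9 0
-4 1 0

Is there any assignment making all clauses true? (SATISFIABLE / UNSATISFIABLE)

p4 = True:
  propagation gives p9=False, p2=True, p3=False; an empty clause results — contradiction.
p4 = False:
  propagation gives p5=True, p3=True, p8=True; an empty clause results — contradiction.
Every branch closes, so no satisfying assignment exists.

UNSATISFIABLE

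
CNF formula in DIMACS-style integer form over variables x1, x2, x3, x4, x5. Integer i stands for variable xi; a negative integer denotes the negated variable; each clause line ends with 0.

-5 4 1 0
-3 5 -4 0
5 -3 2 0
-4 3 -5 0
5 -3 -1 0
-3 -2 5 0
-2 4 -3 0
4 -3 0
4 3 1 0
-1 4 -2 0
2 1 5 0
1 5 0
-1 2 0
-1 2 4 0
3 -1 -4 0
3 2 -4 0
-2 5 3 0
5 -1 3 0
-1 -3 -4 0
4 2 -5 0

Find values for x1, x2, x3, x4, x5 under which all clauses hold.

x1=False, x2=False, x3=True, x4=True, x5=True

Check each clause:
  1. (x4 || !x5 || x1) — x4 is true.
  2. (!x3 || !x4 || x5) — x5 is true.
  3. (!x3 || x5 || x2) — x5 is true.
  4. (x3 || !x5 || !x4) — x3 is true.
  5. (!x1 || !x3 || x5) — x5 is true.
  6. (!x3 || x5 || !x2) — x5 is true.
  7. (!x2 || !x3 || x4) — x4 is true.
  8. (x4 || !x3) — x4 is true.
  9. (x1 || x3 || x4) — x3 is true.
  10. (!x1 || !x2 || x4) — x4 is true.
  11. (x2 || x1 || x5) — x5 is true.
  12. (x1 || x5) — x5 is true.
  13. (x2 || !x1) — !x1 is true.
  14. (x2 || x4 || !x1) — x4 is true.
  15. (!x4 || !x1 || x3) — x3 is true.
  16. (x2 || !x4 || x3) — x3 is true.
  17. (x3 || x5 || !x2) — x3 is true.
  18. (x3 || !x1 || x5) — x3 is true.
  19. (!x1 || !x4 || !x3) — !x1 is true.
  20. (x2 || !x5 || x4) — x4 is true.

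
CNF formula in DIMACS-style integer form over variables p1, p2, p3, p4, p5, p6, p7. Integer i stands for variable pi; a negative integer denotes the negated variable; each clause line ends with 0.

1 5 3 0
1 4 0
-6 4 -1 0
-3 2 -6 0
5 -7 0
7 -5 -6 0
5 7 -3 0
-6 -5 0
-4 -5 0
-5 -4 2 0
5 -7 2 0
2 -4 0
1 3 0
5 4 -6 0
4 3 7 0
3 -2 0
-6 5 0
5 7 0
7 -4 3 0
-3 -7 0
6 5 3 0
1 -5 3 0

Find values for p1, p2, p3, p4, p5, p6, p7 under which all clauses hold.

Branch on p1: take p1 = True.
The remaining clauses are satisfied by p2 = False, p3 = True, p4 = False, p5 = True, p6 = False, p7 = False.
Every clause has at least one true literal under this assignment.

p1 = T, p2 = F, p3 = T, p4 = F, p5 = T, p6 = F, p7 = F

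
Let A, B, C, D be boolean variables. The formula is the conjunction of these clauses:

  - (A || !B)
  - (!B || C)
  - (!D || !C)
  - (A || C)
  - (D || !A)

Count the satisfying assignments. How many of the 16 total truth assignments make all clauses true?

2

Satisfying assignments:
  A=F B=F C=T D=F
  A=T B=F C=F D=T
That's 2 in total.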